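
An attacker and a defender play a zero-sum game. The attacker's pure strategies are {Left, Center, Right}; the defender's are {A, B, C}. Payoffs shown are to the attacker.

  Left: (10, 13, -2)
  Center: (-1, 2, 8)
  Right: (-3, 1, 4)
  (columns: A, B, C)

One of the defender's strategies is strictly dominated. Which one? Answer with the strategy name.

A holds the attacker's payoff strictly below B in every row: 10 < 13, -1 < 2, -3 < 1.
So B is strictly dominated for the defender.

B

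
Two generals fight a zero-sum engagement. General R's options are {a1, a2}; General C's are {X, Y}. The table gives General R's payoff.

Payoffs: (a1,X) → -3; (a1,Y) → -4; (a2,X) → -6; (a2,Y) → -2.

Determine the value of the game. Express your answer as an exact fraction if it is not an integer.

Row minima: a1 → -4, a2 → -6; maximin = -4.
Column maxima: X → -3, Y → -2; minimax = -3.
-4 ≠ -3, so there is no saddle point; optimal play is mixed.
Let General R play a1 with probability p. Expected payoff against X: (-3)p + (-6)(1−p) = 3p − 6; against Y: (-4)p + (-2)(1−p) = −2p − 2.
Setting these equal: 3p − 6 = −2p − 2 ⇒ 5p = 4 ⇒ p = 4/5, and the value is (3)·(4/5) − 6 = -18/5.
For General C: with q = P(X), equating a1's and a2's payoffs gives q − 4 = −4q − 2 ⇒ q = 2/5.

-18/5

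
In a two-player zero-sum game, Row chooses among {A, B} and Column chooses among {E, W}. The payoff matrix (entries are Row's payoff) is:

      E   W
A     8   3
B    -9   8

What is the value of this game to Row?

91/22

Row minima: A → 3, B → -9; maximin = 3.
Column maxima: E → 8, W → 8; minimax = 8.
3 ≠ 8, so there is no saddle point; optimal play is mixed.
Let Row play A with probability p. Expected payoff against E: 8p + (-9)(1−p) = 17p − 9; against W: 3p + 8(1−p) = −5p + 8.
Setting these equal: 17p − 9 = −5p + 8 ⇒ 22p = 17 ⇒ p = 17/22, and the value is (17)·(17/22) − 9 = 91/22.
For Column: with q = P(E), equating A's and B's payoffs gives 5q + 3 = −17q + 8 ⇒ q = 5/22.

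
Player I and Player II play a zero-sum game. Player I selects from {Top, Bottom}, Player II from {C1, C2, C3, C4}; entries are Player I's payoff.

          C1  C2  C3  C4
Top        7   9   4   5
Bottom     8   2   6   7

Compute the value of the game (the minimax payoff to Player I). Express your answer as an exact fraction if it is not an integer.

Row minima: Top → 4, Bottom → 2; maximin = 4.
Column maxima: C1 → 8, C2 → 9, C3 → 6, C4 → 7; minimax = 6.
4 ≠ 6, so there is no saddle point; optimal play is mixed.
C1 is strictly dominated by C3 (it gives Player I strictly more in every row), so Player II never plays it.
C4 is strictly dominated by C3 (it gives Player I strictly more in every row), so Player II never plays it.
On the remaining 2×2 (Top, Bottom vs C2, C3):
Let Player I play Top with probability p. Expected payoff against C2: 9p + 2(1−p) = 7p + 2; against C3: 4p + 6(1−p) = −2p + 6.
Setting these equal: 7p + 2 = −2p + 6 ⇒ 9p = 4 ⇒ p = 4/9, and the value is (7)·(4/9) + 2 = 46/9.
For Player II: with q = P(C2), equating Top's and Bottom's payoffs gives 5q + 4 = −4q + 6 ⇒ q = 2/9.

46/9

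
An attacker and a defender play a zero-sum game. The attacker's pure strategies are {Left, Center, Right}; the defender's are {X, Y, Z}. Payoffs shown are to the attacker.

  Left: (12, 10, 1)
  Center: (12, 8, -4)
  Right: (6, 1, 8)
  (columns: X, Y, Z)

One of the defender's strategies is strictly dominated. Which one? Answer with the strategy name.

X

Y holds the attacker's payoff strictly below X in every row: 10 < 12, 8 < 12, 1 < 6.
So X is strictly dominated for the defender.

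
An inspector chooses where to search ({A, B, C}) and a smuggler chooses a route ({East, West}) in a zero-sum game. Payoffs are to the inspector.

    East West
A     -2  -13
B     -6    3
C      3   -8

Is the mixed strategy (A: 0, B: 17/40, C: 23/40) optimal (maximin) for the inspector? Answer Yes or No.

No

Against East this mix gives (17/40)·(-6) + (23/40)·3 = -33/40.
Against West this mix gives (17/40)·3 + (23/40)·(-8) = -133/40.
The smuggler will play West, holding the inspector to -133/40. Shifting weight toward the row that does better against West would raise this floor (the equalizing mix achieves -39/20 against both West and East), so the proposed strategy is not optimal.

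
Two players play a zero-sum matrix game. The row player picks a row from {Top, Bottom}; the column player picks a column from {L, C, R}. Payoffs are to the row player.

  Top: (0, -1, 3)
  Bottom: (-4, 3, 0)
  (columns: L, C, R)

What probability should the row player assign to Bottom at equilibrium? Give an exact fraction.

1/8

Row minima: Top → -1, Bottom → -4; maximin = -1.
Column maxima: L → 0, C → 3, R → 3; minimax = 0.
-1 ≠ 0, so there is no saddle point; optimal play is mixed.
R is strictly dominated by L (it gives the row player strictly more in every row), so the column player never plays it.
On the remaining 2×2 (Top, Bottom vs L, C):
Let the row player play Top with probability p. Expected payoff against L: 0p + (-4)(1−p) = 4p − 4; against C: (-1)p + 3(1−p) = −4p + 3.
Setting these equal: 4p − 4 = −4p + 3 ⇒ 8p = 7 ⇒ p = 7/8, and the value is (4)·(7/8) − 4 = -1/2.
For the column player: with q = P(L), equating Top's and Bottom's payoffs gives q − 1 = −7q + 3 ⇒ q = 1/2.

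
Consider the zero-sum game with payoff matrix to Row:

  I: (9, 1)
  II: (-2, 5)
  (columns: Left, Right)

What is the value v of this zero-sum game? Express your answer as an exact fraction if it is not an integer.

Row minima: I → 1, II → -2; maximin = 1.
Column maxima: Left → 9, Right → 5; minimax = 5.
1 ≠ 5, so there is no saddle point; optimal play is mixed.
Let Row play I with probability p. Expected payoff against Left: 9p + (-2)(1−p) = 11p − 2; against Right: 1p + 5(1−p) = −4p + 5.
Setting these equal: 11p − 2 = −4p + 5 ⇒ 15p = 7 ⇒ p = 7/15, and the value is (11)·(7/15) − 2 = 47/15.
For Column: with q = P(Left), equating I's and II's payoffs gives 8q + 1 = −7q + 5 ⇒ q = 4/15.

47/15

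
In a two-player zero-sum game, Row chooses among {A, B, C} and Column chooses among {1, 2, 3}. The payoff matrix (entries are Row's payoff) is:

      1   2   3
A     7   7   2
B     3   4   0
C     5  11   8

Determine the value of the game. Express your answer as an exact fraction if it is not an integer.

Row minima: A → 2, B → 0, C → 5; maximin = 5.
Column maxima: 1 → 7, 2 → 11, 3 → 8; minimax = 7.
5 ≠ 7, so there is no saddle point; optimal play is mixed.
B is strictly dominated by A, so Row never plays it.
2 is strictly dominated by 3 (it gives Row strictly more in every row), so Column never plays it.
On the remaining 2×2 (A, C vs 1, 3):
Let Row play A with probability p. Expected payoff against 1: 7p + 5(1−p) = 2p + 5; against 3: 2p + 8(1−p) = −6p + 8.
Setting these equal: 2p + 5 = −6p + 8 ⇒ 8p = 3 ⇒ p = 3/8, and the value is (2)·(3/8) + 5 = 23/4.
For Column: with q = P(1), equating A's and C's payoffs gives 5q + 2 = −3q + 8 ⇒ q = 3/4.

23/4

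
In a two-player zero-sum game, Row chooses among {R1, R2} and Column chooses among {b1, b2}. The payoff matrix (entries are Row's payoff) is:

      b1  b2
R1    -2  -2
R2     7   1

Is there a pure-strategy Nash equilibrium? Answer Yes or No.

Yes

Row minima: R1 → -2, R2 → 1; maximin = 1.
Column maxima: b1 → 7, b2 → 1; minimax = 1.
maximin = minimax = 1, so a saddle point exists.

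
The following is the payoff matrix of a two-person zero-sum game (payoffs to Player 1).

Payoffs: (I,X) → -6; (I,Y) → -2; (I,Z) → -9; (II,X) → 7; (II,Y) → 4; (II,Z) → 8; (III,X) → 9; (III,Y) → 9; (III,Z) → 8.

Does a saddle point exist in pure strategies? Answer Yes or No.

Row minima: I → -9, II → 4, III → 8; maximin = 8.
Column maxima: X → 9, Y → 9, Z → 8; minimax = 8.
maximin = minimax = 8, so a saddle point exists.

Yes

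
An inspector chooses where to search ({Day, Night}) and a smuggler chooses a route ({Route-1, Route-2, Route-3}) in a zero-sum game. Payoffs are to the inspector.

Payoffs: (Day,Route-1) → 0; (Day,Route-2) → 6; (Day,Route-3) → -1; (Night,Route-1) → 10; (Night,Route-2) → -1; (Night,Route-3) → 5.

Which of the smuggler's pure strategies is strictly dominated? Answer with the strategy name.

Route-3 holds the inspector's payoff strictly below Route-1 in every row: -1 < 0, 5 < 10.
So Route-1 is strictly dominated for the smuggler.

Route-1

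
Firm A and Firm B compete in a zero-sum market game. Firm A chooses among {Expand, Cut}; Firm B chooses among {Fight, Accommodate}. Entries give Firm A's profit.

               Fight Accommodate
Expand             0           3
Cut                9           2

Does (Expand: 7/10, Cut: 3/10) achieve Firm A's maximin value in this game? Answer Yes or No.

Yes

Against Fight this mix gives (7/10)·0 + (3/10)·9 = 27/10.
Against Accommodate this mix gives (7/10)·3 + (3/10)·2 = 27/10.
All of Firm B's active replies (Fight, Accommodate) yield 27/10, and no column does worse for Firm A. The mix makes Firm B indifferent and guarantees 27/10, so it is optimal.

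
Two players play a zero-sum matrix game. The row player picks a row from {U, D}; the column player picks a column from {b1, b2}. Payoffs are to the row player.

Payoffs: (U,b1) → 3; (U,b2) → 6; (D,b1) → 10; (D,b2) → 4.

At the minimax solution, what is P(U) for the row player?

Row minima: U → 3, D → 4; maximin = 4.
Column maxima: b1 → 10, b2 → 6; minimax = 6.
4 ≠ 6, so there is no saddle point; optimal play is mixed.
Let the row player play U with probability p. Expected payoff against b1: 3p + 10(1−p) = −7p + 10; against b2: 6p + 4(1−p) = 2p + 4.
Setting these equal: −7p + 10 = 2p + 4 ⇒ −9p = -6 ⇒ p = 2/3, and the value is (-7)·(2/3) + 10 = 16/3.
For the column player: with q = P(b1), equating U's and D's payoffs gives −3q + 6 = 6q + 4 ⇒ q = 2/9.

2/3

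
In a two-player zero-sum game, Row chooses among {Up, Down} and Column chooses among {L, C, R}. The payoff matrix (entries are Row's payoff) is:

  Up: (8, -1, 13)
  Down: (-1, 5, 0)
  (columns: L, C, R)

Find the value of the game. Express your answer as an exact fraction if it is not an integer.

13/5

Row minima: Up → -1, Down → -1; maximin = -1.
Column maxima: L → 8, C → 5, R → 13; minimax = 5.
-1 ≠ 5, so there is no saddle point; optimal play is mixed.
R is strictly dominated by L (it gives Row strictly more in every row), so Column never plays it.
On the remaining 2×2 (Up, Down vs L, C):
Let Row play Up with probability p. Expected payoff against L: 8p + (-1)(1−p) = 9p − 1; against C: (-1)p + 5(1−p) = −6p + 5.
Setting these equal: 9p − 1 = −6p + 5 ⇒ 15p = 6 ⇒ p = 2/5, and the value is (9)·(2/5) − 1 = 13/5.
For Column: with q = P(L), equating Up's and Down's payoffs gives 9q − 1 = −6q + 5 ⇒ q = 2/5.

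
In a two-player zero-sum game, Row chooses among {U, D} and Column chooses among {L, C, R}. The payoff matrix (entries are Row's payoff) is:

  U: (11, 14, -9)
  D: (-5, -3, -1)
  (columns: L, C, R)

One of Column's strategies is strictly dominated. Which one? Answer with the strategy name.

L holds Row's payoff strictly below C in every row: 11 < 14, -5 < -3.
So C is strictly dominated for Column.

C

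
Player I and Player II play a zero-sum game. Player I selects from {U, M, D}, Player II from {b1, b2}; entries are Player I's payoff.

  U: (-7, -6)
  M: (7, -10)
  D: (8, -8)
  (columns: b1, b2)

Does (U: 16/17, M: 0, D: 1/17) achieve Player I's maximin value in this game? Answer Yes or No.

Yes

Against b1 this mix gives (16/17)·(-7) + (1/17)·8 = -104/17.
Against b2 this mix gives (16/17)·(-6) + (1/17)·(-8) = -104/17.
All of Player II's active replies (b1, b2) yield -104/17, and no column does worse for Player I. The mix makes Player II indifferent and guarantees -104/17, so it is optimal.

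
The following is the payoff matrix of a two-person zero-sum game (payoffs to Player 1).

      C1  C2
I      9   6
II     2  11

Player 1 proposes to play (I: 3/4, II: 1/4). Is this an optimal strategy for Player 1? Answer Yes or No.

Against C1 this mix gives (3/4)·9 + (1/4)·2 = 29/4.
Against C2 this mix gives (3/4)·6 + (1/4)·11 = 29/4.
All of Player 2's active replies (C1, C2) yield 29/4, and no column does worse for Player 1. The mix makes Player 2 indifferent and guarantees 29/4, so it is optimal.

Yes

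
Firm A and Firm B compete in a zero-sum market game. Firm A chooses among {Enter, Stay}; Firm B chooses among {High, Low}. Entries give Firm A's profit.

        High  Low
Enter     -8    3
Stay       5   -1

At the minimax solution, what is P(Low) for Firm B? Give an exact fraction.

Row minima: Enter → -8, Stay → -1; maximin = -1.
Column maxima: High → 5, Low → 3; minimax = 3.
-1 ≠ 3, so there is no saddle point; optimal play is mixed.
Let Firm A play Enter with probability p. Expected payoff against High: (-8)p + 5(1−p) = −13p + 5; against Low: 3p + (-1)(1−p) = 4p − 1.
Setting these equal: −13p + 5 = 4p − 1 ⇒ −17p = -6 ⇒ p = 6/17, and the value is (-13)·(6/17) + 5 = 7/17.
For Firm B: with q = P(High), equating Enter's and Stay's payoffs gives −11q + 3 = 6q − 1 ⇒ q = 4/17.

13/17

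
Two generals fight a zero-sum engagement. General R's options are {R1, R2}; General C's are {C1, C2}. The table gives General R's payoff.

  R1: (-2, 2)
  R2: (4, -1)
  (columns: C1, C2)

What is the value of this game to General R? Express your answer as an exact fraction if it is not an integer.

Row minima: R1 → -2, R2 → -1; maximin = -1.
Column maxima: C1 → 4, C2 → 2; minimax = 2.
-1 ≠ 2, so there is no saddle point; optimal play is mixed.
Let General R play R1 with probability p. Expected payoff against C1: (-2)p + 4(1−p) = −6p + 4; against C2: 2p + (-1)(1−p) = 3p − 1.
Setting these equal: −6p + 4 = 3p − 1 ⇒ −9p = -5 ⇒ p = 5/9, and the value is (-6)·(5/9) + 4 = 2/3.
For General C: with q = P(C1), equating R1's and R2's payoffs gives −4q + 2 = 5q − 1 ⇒ q = 1/3.

2/3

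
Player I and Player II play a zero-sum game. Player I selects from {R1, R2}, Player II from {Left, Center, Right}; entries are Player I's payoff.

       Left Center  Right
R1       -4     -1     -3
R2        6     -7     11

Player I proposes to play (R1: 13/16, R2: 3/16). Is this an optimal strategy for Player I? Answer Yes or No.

Against Left this mix gives (13/16)·(-4) + (3/16)·6 = -17/8.
Against Center this mix gives (13/16)·(-1) + (3/16)·(-7) = -17/8.
Against Right this mix gives (13/16)·(-3) + (3/16)·11 = -3/8.
All of Player II's active replies (Left, Center) yield -17/8, and no column does worse for Player I. The mix makes Player II indifferent and guarantees -17/8, so it is optimal.

Yes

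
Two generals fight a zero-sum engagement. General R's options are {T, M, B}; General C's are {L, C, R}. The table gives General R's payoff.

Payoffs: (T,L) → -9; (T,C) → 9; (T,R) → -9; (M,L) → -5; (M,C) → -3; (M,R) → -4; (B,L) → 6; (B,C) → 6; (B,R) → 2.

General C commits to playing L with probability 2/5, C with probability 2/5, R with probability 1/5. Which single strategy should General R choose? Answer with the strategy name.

B

Expected payoff of T: (2/5)·(-9) + (2/5)·9 + (1/5)·(-9) = -9/5.
Expected payoff of M: (2/5)·(-5) + (2/5)·(-3) + (1/5)·(-4) = -4.
Expected payoff of B: (2/5)·6 + (2/5)·6 + (1/5)·2 = 26/5.
The largest is 26/5, so General R's best response is B.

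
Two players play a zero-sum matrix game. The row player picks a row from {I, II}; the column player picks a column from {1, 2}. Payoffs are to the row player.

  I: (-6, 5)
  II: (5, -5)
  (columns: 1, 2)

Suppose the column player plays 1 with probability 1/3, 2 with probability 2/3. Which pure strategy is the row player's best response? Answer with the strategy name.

I

Expected payoff of I: (1/3)·(-6) + (2/3)·5 = 4/3.
Expected payoff of II: (1/3)·5 + (2/3)·(-5) = -5/3.
The largest is 4/3, so the row player's best response is I.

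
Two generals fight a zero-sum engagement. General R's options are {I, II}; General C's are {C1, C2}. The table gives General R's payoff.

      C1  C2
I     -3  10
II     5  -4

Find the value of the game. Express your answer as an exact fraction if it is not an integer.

Row minima: I → -3, II → -4; maximin = -3.
Column maxima: C1 → 5, C2 → 10; minimax = 5.
-3 ≠ 5, so there is no saddle point; optimal play is mixed.
Let General R play I with probability p. Expected payoff against C1: (-3)p + 5(1−p) = −8p + 5; against C2: 10p + (-4)(1−p) = 14p − 4.
Setting these equal: −8p + 5 = 14p − 4 ⇒ −22p = -9 ⇒ p = 9/22, and the value is (-8)·(9/22) + 5 = 19/11.
For General C: with q = P(C1), equating I's and II's payoffs gives −13q + 10 = 9q − 4 ⇒ q = 7/11.

19/11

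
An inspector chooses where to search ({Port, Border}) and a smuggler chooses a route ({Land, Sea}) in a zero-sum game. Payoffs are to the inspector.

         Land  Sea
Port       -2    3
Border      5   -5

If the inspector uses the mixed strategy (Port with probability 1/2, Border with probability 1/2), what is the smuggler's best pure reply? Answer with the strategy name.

If the smuggler plays Land, the inspector's expected payoff is (1/2)·(-2) + (1/2)·5 = 3/2.
If the smuggler plays Sea, the inspector's expected payoff is (1/2)·3 + (1/2)·(-5) = -1.
The smuggler minimizes the inspector's payoff; the smallest is -1, so the best response is Sea.

Sea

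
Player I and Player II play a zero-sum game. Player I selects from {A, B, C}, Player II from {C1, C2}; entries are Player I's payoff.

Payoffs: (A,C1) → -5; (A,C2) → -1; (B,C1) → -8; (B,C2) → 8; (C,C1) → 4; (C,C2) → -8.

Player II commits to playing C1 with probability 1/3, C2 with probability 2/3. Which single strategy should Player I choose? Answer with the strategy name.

Expected payoff of A: (1/3)·(-5) + (2/3)·(-1) = -7/3.
Expected payoff of B: (1/3)·(-8) + (2/3)·8 = 8/3.
Expected payoff of C: (1/3)·4 + (2/3)·(-8) = -4.
The largest is 8/3, so Player I's best response is B.

B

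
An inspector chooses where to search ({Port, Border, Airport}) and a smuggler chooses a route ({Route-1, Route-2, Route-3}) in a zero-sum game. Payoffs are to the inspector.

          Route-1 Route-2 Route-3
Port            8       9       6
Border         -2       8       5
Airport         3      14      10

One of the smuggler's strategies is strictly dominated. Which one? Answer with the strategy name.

Route-1 holds the inspector's payoff strictly below Route-2 in every row: 8 < 9, -2 < 8, 3 < 14.
So Route-2 is strictly dominated for the smuggler.

Route-2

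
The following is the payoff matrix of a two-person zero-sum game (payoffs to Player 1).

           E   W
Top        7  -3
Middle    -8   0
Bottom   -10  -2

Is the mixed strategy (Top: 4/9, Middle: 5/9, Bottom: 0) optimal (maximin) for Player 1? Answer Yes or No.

Yes

Against E this mix gives (4/9)·7 + (5/9)·(-8) = -4/3.
Against W this mix gives (4/9)·(-3) + (5/9)·0 = -4/3.
All of Player 2's active replies (E, W) yield -4/3, and no column does worse for Player 1. The mix makes Player 2 indifferent and guarantees -4/3, so it is optimal.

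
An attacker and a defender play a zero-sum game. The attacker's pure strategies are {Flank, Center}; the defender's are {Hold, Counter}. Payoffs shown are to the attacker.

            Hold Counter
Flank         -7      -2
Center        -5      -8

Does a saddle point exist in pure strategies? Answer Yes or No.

No

Row minima: Flank → -7, Center → -8; maximin = -7.
Column maxima: Hold → -5, Counter → -2; minimax = -5.
-7 ≠ -5, so no pure-strategy equilibrium exists.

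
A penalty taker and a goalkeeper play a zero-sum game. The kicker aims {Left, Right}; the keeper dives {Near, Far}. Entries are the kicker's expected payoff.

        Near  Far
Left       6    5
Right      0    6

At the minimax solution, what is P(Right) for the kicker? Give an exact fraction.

1/7

Row minima: Left → 5, Right → 0; maximin = 5.
Column maxima: Near → 6, Far → 6; minimax = 6.
5 ≠ 6, so there is no saddle point; optimal play is mixed.
Let the kicker play Left with probability p. Expected payoff against Near: 6p + 0(1−p) = 6p; against Far: 5p + 6(1−p) = −p + 6.
Setting these equal: 6p = −p + 6 ⇒ 7p = 6 ⇒ p = 6/7, and the value is (6)·(6/7) = 36/7.
For the keeper: with q = P(Near), equating Left's and Right's payoffs gives q + 5 = −6q + 6 ⇒ q = 1/7.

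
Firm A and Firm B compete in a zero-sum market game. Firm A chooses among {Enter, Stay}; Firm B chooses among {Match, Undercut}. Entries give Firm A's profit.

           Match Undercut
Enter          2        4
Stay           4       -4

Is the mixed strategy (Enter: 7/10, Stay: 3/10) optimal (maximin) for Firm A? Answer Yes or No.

Against Match this mix gives (7/10)·2 + (3/10)·4 = 13/5.
Against Undercut this mix gives (7/10)·4 + (3/10)·(-4) = 8/5.
Firm B will play Undercut, holding Firm A to 8/5. Shifting weight toward the row that does better against Undercut would raise this floor (the equalizing mix achieves 12/5 against both Undercut and Match), so the proposed strategy is not optimal.

No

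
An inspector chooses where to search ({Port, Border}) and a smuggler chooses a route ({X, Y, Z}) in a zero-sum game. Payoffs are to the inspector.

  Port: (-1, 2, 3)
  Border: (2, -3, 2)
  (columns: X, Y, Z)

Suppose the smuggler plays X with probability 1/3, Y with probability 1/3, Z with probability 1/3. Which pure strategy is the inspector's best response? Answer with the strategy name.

Expected payoff of Port: (1/3)·(-1) + (1/3)·2 + (1/3)·3 = 4/3.
Expected payoff of Border: (1/3)·2 + (1/3)·(-3) + (1/3)·2 = 1/3.
The largest is 4/3, so the inspector's best response is Port.

Port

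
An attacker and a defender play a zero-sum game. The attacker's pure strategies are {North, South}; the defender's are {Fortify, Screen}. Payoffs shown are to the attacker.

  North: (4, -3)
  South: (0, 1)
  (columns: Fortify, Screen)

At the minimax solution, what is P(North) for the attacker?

Row minima: North → -3, South → 0; maximin = 0.
Column maxima: Fortify → 4, Screen → 1; minimax = 1.
0 ≠ 1, so there is no saddle point; optimal play is mixed.
Let the attacker play North with probability p. Expected payoff against Fortify: 4p + 0(1−p) = 4p; against Screen: (-3)p + 1(1−p) = −4p + 1.
Setting these equal: 4p = −4p + 1 ⇒ 8p = 1 ⇒ p = 1/8, and the value is (4)·(1/8) = 1/2.
For the defender: with q = P(Fortify), equating North's and South's payoffs gives 7q − 3 = −q + 1 ⇒ q = 1/2.

1/8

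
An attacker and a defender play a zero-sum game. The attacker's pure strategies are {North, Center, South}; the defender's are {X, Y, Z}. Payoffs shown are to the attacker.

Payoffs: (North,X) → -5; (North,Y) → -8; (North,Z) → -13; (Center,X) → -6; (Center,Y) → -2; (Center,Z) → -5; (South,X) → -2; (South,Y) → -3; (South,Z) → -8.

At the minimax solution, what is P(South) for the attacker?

1/7

Row minima: North → -13, Center → -6, South → -8; maximin = -6.
Column maxima: X → -2, Y → -2, Z → -5; minimax = -5.
-6 ≠ -5, so there is no saddle point; optimal play is mixed.
North is strictly dominated by South, so the attacker never plays it.
Y is strictly dominated by Z (it gives the attacker strictly more in every row), so the defender never plays it.
On the remaining 2×2 (Center, South vs X, Z):
Let the attacker play Center with probability p. Expected payoff against X: (-6)p + (-2)(1−p) = −4p − 2; against Z: (-5)p + (-8)(1−p) = 3p − 8.
Setting these equal: −4p − 2 = 3p − 8 ⇒ −7p = -6 ⇒ p = 6/7, and the value is (-4)·(6/7) − 2 = -38/7.
For the defender: with q = P(X), equating Center's and South's payoffs gives −q − 5 = 6q − 8 ⇒ q = 3/7.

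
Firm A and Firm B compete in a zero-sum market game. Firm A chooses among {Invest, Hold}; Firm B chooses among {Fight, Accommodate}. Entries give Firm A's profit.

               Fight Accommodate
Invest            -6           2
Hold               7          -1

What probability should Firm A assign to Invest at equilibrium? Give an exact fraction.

1/2

Row minima: Invest → -6, Hold → -1; maximin = -1.
Column maxima: Fight → 7, Accommodate → 2; minimax = 2.
-1 ≠ 2, so there is no saddle point; optimal play is mixed.
Let Firm A play Invest with probability p. Expected payoff against Fight: (-6)p + 7(1−p) = −13p + 7; against Accommodate: 2p + (-1)(1−p) = 3p − 1.
Setting these equal: −13p + 7 = 3p − 1 ⇒ −16p = -8 ⇒ p = 1/2, and the value is (-13)·(1/2) + 7 = 1/2.
For Firm B: with q = P(Fight), equating Invest's and Hold's payoffs gives −8q + 2 = 8q − 1 ⇒ q = 3/16.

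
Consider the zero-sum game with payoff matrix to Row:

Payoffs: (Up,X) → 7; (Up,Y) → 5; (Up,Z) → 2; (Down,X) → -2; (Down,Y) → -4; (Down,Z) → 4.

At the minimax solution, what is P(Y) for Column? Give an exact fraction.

Row minima: Up → 2, Down → -4; maximin = 2.
Column maxima: X → 7, Y → 5, Z → 4; minimax = 4.
2 ≠ 4, so there is no saddle point; optimal play is mixed.
X is strictly dominated by Y (it gives Row strictly more in every row), so Column never plays it.
On the remaining 2×2 (Up, Down vs Y, Z):
Let Row play Up with probability p. Expected payoff against Y: 5p + (-4)(1−p) = 9p − 4; against Z: 2p + 4(1−p) = −2p + 4.
Setting these equal: 9p − 4 = −2p + 4 ⇒ 11p = 8 ⇒ p = 8/11, and the value is (9)·(8/11) − 4 = 28/11.
For Column: with q = P(Y), equating Up's and Down's payoffs gives 3q + 2 = −8q + 4 ⇒ q = 2/11.

2/11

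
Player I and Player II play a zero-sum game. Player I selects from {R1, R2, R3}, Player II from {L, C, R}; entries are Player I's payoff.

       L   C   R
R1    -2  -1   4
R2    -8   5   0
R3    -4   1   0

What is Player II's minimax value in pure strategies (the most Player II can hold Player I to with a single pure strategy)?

Column maxima: L → -2, C → 5, R → 4.
The smallest of these is -2.

-2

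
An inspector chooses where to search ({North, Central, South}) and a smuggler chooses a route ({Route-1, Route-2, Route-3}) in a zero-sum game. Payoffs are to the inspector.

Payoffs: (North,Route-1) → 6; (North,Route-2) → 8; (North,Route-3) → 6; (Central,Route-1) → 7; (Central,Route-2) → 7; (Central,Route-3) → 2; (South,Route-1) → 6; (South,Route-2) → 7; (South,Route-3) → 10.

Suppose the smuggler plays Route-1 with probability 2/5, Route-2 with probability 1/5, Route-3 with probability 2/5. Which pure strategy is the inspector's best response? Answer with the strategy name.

South

Expected payoff of North: (2/5)·6 + (1/5)·8 + (2/5)·6 = 32/5.
Expected payoff of Central: (2/5)·7 + (1/5)·7 + (2/5)·2 = 5.
Expected payoff of South: (2/5)·6 + (1/5)·7 + (2/5)·10 = 39/5.
The largest is 39/5, so the inspector's best response is South.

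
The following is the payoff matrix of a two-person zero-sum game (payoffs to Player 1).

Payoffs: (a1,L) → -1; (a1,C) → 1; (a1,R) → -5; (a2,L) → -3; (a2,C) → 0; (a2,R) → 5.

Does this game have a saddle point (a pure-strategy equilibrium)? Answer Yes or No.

No

Row minima: a1 → -5, a2 → -3; maximin = -3.
Column maxima: L → -1, C → 1, R → 5; minimax = -1.
-3 ≠ -1, so no pure-strategy equilibrium exists.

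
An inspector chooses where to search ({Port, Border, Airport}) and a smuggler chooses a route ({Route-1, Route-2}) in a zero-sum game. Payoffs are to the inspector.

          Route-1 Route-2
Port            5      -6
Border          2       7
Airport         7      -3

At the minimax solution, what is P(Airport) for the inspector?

1/3

Row minima: Port → -6, Border → 2, Airport → -3; maximin = 2.
Column maxima: Route-1 → 7, Route-2 → 7; minimax = 7.
2 ≠ 7, so there is no saddle point; optimal play is mixed.
Port is strictly dominated by Airport, so the inspector never plays it.
On the remaining 2×2 (Border, Airport vs Route-1, Route-2):
Let the inspector play Border with probability p. Expected payoff against Route-1: 2p + 7(1−p) = −5p + 7; against Route-2: 7p + (-3)(1−p) = 10p − 3.
Setting these equal: −5p + 7 = 10p − 3 ⇒ −15p = -10 ⇒ p = 2/3, and the value is (-5)·(2/3) + 7 = 11/3.
For the smuggler: with q = P(Route-1), equating Border's and Airport's payoffs gives −5q + 7 = 10q − 3 ⇒ q = 2/3.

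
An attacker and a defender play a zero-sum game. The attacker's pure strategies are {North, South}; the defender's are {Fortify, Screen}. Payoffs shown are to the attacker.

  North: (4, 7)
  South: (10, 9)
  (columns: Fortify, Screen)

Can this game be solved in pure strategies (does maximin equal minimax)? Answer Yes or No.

Yes

Row minima: North → 4, South → 9; maximin = 9.
Column maxima: Fortify → 10, Screen → 9; minimax = 9.
maximin = minimax = 9, so a saddle point exists.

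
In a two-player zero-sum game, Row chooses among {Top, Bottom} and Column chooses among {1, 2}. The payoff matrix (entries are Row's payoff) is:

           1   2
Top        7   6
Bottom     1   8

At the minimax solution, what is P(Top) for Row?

Row minima: Top → 6, Bottom → 1; maximin = 6.
Column maxima: 1 → 7, 2 → 8; minimax = 7.
6 ≠ 7, so there is no saddle point; optimal play is mixed.
Let Row play Top with probability p. Expected payoff against 1: 7p + 1(1−p) = 6p + 1; against 2: 6p + 8(1−p) = −2p + 8.
Setting these equal: 6p + 1 = −2p + 8 ⇒ 8p = 7 ⇒ p = 7/8, and the value is (6)·(7/8) + 1 = 25/4.
For Column: with q = P(1), equating Top's and Bottom's payoffs gives q + 6 = −7q + 8 ⇒ q = 1/4.

7/8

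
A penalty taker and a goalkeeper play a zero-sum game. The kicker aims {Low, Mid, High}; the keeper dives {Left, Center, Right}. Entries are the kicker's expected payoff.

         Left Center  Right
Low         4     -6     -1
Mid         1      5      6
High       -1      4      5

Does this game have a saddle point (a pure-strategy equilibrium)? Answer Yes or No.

No

Row minima: Low → -6, Mid → 1, High → -1; maximin = 1.
Column maxima: Left → 4, Center → 5, Right → 6; minimax = 4.
1 ≠ 4, so no pure-strategy equilibrium exists.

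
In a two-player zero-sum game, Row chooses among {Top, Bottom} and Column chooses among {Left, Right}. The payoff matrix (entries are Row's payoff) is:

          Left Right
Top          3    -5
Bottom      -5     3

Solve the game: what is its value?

Row minima: Top → -5, Bottom → -5; maximin = -5.
Column maxima: Left → 3, Right → 3; minimax = 3.
-5 ≠ 3, so there is no saddle point; optimal play is mixed.
Let Row play Top with probability p. Expected payoff against Left: 3p + (-5)(1−p) = 8p − 5; against Right: (-5)p + 3(1−p) = −8p + 3.
Setting these equal: 8p − 5 = −8p + 3 ⇒ 16p = 8 ⇒ p = 1/2, and the value is (8)·(1/2) − 5 = -1.
For Column: with q = P(Left), equating Top's and Bottom's payoffs gives 8q − 5 = −8q + 3 ⇒ q = 1/2.

-1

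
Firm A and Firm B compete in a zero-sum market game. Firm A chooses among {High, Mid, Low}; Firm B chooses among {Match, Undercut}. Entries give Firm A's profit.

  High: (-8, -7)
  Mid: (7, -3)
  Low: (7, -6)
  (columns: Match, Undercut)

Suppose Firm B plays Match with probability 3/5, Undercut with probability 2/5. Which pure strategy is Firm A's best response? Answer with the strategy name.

Mid

Expected payoff of High: (3/5)·(-8) + (2/5)·(-7) = -38/5.
Expected payoff of Mid: (3/5)·7 + (2/5)·(-3) = 3.
Expected payoff of Low: (3/5)·7 + (2/5)·(-6) = 9/5.
The largest is 3, so Firm A's best response is Mid.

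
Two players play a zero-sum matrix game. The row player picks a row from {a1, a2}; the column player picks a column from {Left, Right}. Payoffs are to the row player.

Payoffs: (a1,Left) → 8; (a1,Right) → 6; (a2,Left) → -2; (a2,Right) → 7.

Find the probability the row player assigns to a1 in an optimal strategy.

Row minima: a1 → 6, a2 → -2; maximin = 6.
Column maxima: Left → 8, Right → 7; minimax = 7.
6 ≠ 7, so there is no saddle point; optimal play is mixed.
Let the row player play a1 with probability p. Expected payoff against Left: 8p + (-2)(1−p) = 10p − 2; against Right: 6p + 7(1−p) = −p + 7.
Setting these equal: 10p − 2 = −p + 7 ⇒ 11p = 9 ⇒ p = 9/11, and the value is (10)·(9/11) − 2 = 68/11.
For the column player: with q = P(Left), equating a1's and a2's payoffs gives 2q + 6 = −9q + 7 ⇒ q = 1/11.

9/11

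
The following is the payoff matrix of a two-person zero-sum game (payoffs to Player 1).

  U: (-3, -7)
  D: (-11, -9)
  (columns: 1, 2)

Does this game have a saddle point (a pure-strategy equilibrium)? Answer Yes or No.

Row minima: U → -7, D → -11; maximin = -7.
Column maxima: 1 → -3, 2 → -7; minimax = -7.
maximin = minimax = -7, so a saddle point exists.

Yes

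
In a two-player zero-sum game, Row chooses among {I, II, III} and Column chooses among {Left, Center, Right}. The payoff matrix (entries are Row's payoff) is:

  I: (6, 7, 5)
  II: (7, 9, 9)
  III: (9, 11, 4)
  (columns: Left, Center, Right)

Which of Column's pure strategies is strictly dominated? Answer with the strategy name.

Left holds Row's payoff strictly below Center in every row: 6 < 7, 7 < 9, 9 < 11.
So Center is strictly dominated for Column.

Center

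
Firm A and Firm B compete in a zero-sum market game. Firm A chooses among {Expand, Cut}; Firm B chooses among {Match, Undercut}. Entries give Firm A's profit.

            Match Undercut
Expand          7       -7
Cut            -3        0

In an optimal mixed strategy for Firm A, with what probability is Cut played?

Row minima: Expand → -7, Cut → -3; maximin = -3.
Column maxima: Match → 7, Undercut → 0; minimax = 0.
-3 ≠ 0, so there is no saddle point; optimal play is mixed.
Let Firm A play Expand with probability p. Expected payoff against Match: 7p + (-3)(1−p) = 10p − 3; against Undercut: (-7)p + 0(1−p) = −7p.
Setting these equal: 10p − 3 = −7p ⇒ 17p = 3 ⇒ p = 3/17, and the value is (10)·(3/17) − 3 = -21/17.
For Firm B: with q = P(Match), equating Expand's and Cut's payoffs gives 14q − 7 = −3q ⇒ q = 7/17.

14/17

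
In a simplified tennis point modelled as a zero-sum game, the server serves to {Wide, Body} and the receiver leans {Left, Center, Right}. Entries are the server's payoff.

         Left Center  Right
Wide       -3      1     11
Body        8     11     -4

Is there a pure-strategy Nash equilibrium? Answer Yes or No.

Row minima: Wide → -3, Body → -4; maximin = -3.
Column maxima: Left → 8, Center → 11, Right → 11; minimax = 8.
-3 ≠ 8, so no pure-strategy equilibrium exists.

No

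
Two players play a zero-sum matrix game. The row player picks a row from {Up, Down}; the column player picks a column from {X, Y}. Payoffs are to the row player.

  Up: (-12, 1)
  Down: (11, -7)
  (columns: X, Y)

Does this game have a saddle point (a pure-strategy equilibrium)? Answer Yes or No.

Row minima: Up → -12, Down → -7; maximin = -7.
Column maxima: X → 11, Y → 1; minimax = 1.
-7 ≠ 1, so no pure-strategy equilibrium exists.

No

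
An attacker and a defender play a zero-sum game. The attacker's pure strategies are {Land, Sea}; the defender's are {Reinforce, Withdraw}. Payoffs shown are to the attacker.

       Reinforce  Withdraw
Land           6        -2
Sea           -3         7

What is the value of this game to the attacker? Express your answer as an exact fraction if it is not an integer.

Row minima: Land → -2, Sea → -3; maximin = -2.
Column maxima: Reinforce → 6, Withdraw → 7; minimax = 6.
-2 ≠ 6, so there is no saddle point; optimal play is mixed.
Let the attacker play Land with probability p. Expected payoff against Reinforce: 6p + (-3)(1−p) = 9p − 3; against Withdraw: (-2)p + 7(1−p) = −9p + 7.
Setting these equal: 9p − 3 = −9p + 7 ⇒ 18p = 10 ⇒ p = 5/9, and the value is (9)·(5/9) − 3 = 2.
For the defender: with q = P(Reinforce), equating Land's and Sea's payoffs gives 8q − 2 = −10q + 7 ⇒ q = 1/2.

2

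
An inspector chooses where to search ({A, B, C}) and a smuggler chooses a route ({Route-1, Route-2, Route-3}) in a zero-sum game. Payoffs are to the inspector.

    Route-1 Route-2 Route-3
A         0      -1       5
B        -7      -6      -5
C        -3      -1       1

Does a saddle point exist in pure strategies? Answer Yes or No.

Row minima: A → -1, B → -7, C → -3; maximin = -1.
Column maxima: Route-1 → 0, Route-2 → -1, Route-3 → 5; minimax = -1.
maximin = minimax = -1, so a saddle point exists.

Yes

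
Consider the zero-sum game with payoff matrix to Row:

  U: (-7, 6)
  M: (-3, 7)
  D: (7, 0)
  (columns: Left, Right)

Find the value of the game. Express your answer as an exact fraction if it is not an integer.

Row minima: U → -7, M → -3, D → 0; maximin = 0.
Column maxima: Left → 7, Right → 7; minimax = 7.
0 ≠ 7, so there is no saddle point; optimal play is mixed.
U is strictly dominated by M, so Row never plays it.
On the remaining 2×2 (M, D vs Left, Right):
Let Row play M with probability p. Expected payoff against Left: (-3)p + 7(1−p) = −10p + 7; against Right: 7p + 0(1−p) = 7p.
Setting these equal: −10p + 7 = 7p ⇒ −17p = -7 ⇒ p = 7/17, and the value is (-10)·(7/17) + 7 = 49/17.
For Column: with q = P(Left), equating M's and D's payoffs gives −10q + 7 = 7q ⇒ q = 7/17.

49/17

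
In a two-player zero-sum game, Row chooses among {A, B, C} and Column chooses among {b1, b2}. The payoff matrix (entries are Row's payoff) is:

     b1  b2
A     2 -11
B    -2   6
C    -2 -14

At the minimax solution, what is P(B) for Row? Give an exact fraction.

Row minima: A → -11, B → -2, C → -14; maximin = -2.
Column maxima: b1 → 2, b2 → 6; minimax = 2.
-2 ≠ 2, so there is no saddle point; optimal play is mixed.
C is strictly dominated by A, so Row never plays it.
On the remaining 2×2 (A, B vs b1, b2):
Let Row play A with probability p. Expected payoff against b1: 2p + (-2)(1−p) = 4p − 2; against b2: (-11)p + 6(1−p) = −17p + 6.
Setting these equal: 4p − 2 = −17p + 6 ⇒ 21p = 8 ⇒ p = 8/21, and the value is (4)·(8/21) − 2 = -10/21.
For Column: with q = P(b1), equating A's and B's payoffs gives 13q − 11 = −8q + 6 ⇒ q = 17/21.

13/21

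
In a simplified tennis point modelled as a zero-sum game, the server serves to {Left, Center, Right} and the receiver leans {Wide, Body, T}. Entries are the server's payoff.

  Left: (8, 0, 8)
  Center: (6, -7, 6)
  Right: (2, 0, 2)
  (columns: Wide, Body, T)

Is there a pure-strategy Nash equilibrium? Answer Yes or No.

Yes

Row minima: Left → 0, Center → -7, Right → 0; maximin = 0.
Column maxima: Wide → 8, Body → 0, T → 8; minimax = 0.
maximin = minimax = 0, so a saddle point exists.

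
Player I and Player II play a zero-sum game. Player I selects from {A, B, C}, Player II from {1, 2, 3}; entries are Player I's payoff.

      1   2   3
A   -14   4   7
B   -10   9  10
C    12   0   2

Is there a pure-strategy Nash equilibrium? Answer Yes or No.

Row minima: A → -14, B → -10, C → 0; maximin = 0.
Column maxima: 1 → 12, 2 → 9, 3 → 10; minimax = 9.
0 ≠ 9, so no pure-strategy equilibrium exists.

No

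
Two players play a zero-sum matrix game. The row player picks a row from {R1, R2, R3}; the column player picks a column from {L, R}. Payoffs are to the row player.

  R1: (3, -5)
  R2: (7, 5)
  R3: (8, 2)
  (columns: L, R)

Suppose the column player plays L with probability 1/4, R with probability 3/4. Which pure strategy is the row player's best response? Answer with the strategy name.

R2

Expected payoff of R1: (1/4)·3 + (3/4)·(-5) = -3.
Expected payoff of R2: (1/4)·7 + (3/4)·5 = 11/2.
Expected payoff of R3: (1/4)·8 + (3/4)·2 = 7/2.
The largest is 11/2, so the row player's best response is R2.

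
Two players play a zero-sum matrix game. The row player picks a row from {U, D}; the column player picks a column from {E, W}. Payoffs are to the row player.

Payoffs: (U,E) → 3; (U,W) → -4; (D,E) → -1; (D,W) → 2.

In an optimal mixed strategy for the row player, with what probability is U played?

Row minima: U → -4, D → -1; maximin = -1.
Column maxima: E → 3, W → 2; minimax = 2.
-1 ≠ 2, so there is no saddle point; optimal play is mixed.
Let the row player play U with probability p. Expected payoff against E: 3p + (-1)(1−p) = 4p − 1; against W: (-4)p + 2(1−p) = −6p + 2.
Setting these equal: 4p − 1 = −6p + 2 ⇒ 10p = 3 ⇒ p = 3/10, and the value is (4)·(3/10) − 1 = 1/5.
For the column player: with q = P(E), equating U's and D's payoffs gives 7q − 4 = −3q + 2 ⇒ q = 3/5.

3/10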